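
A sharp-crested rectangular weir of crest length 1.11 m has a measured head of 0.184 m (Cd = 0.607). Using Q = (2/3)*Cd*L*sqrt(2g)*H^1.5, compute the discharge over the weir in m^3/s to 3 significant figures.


Q = (2/3)*0.607*1.11*sqrt(2*9.81)*0.184^1.5 = 0.157 m^3/s
Therefore the discharge over the weir = 0.157 m^3/s.


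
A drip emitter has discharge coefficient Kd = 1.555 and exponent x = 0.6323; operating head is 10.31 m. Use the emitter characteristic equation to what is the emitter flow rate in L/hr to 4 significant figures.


Approach: apply the emitter characteristic equation, q = Kd * h^x.
q = 1.555 * 10.31^0.6323 = 6.799 L/hr
Therefore the emitter flow rate = 6.799 L/hr.


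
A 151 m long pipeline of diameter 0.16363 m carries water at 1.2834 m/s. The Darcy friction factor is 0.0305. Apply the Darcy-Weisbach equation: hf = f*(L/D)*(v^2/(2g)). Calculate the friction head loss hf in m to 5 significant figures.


hf = 0.0305 * (151/0.16363) * (1.2834^2 / (2*9.81))
hf = 2.3629 m
Therefore the friction head loss hf = 2.3629 m.


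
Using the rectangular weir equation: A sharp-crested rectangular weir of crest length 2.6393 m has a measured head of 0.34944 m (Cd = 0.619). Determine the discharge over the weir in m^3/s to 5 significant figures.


Approach: apply the rectangular weir equation, Q = (2/3)*Cd*L*sqrt(2g)*H^1.5.
Q = (2/3)*0.619*2.6393*sqrt(2*9.81)*0.34944^1.5 = 0.99654 m^3/s
Therefore the discharge over the weir = 0.99654 m^3/s.


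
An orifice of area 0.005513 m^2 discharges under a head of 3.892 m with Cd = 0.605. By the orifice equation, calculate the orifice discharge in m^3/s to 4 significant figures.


Approach: apply the orifice equation, Q = Cd*A*sqrt(2*g*h).
Q = 0.605 * 0.005513 * sqrt(2*9.81*3.892) = 0.02915 m^3/s
Therefore the orifice discharge = 0.02915 m^3/s.


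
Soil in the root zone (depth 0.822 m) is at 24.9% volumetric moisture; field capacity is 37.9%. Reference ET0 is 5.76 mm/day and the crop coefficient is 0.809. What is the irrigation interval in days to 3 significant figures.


Approach: apply soil-water budget scheduling, SMD = (FC-theta)/100*depth*1000; ETc = ET0*Kc; interval = SMD/ETc.
Step 1 — soil moisture deficit:
  SMD = (37.9 - 24.9)/100 * 0.822 * 1000 = 106.86 mm
Step 2 — daily crop ET (ETc = ET0*Kc):
  ETc = 5.76 * 0.809 = 4.6598 mm/day
Step 3 — irrigation interval (SMD/ETc):
  interval = 106.86 / 4.6598 = 22.9 days
Therefore the irrigation interval = 22.9 days.


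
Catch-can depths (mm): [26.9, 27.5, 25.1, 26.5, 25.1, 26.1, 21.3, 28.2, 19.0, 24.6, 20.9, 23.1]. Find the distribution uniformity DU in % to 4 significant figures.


Approach: apply the low-quarter distribution uniformity, DU = (mean of lowest quarter of readings / overall mean)*100.
sorted lowest 3 of 12: [19.0, 20.9, 21.3] -> mean = 20.4000 mm
overall mean = 24.5250 mm
DU = (20.4000/24.5250)*100 = 83.18 %
Therefore the distribution uniformity DU = 83.18 %.


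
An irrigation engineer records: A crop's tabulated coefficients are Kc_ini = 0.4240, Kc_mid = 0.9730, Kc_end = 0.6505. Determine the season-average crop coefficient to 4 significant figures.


Approach: apply a simple seasonal average, Kc_avg = (Kc_ini + Kc_mid + Kc_end)/3.
Kc_avg = (0.4240 + 0.9730 + 0.6505)/3 = 0.6825
Therefore the season-average crop coefficient = 0.6825.


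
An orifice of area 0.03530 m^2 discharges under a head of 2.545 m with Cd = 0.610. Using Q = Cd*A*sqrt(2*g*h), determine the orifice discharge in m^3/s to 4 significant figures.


Q = 0.610 * 0.03530 * sqrt(2*9.81*2.545) = 0.1522 m^3/s
Therefore the orifice discharge = 0.1522 m^3/s.


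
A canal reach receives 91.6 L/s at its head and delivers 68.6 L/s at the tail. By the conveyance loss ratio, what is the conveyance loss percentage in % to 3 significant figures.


Approach: apply the conveyance loss ratio, loss% = ((Q_head - Q_tail)/Q_head)*100.
loss = ((91.6 - 68.6)/91.6)*100 = 25.1 %
Therefore the conveyance loss percentage = 25.1 %.


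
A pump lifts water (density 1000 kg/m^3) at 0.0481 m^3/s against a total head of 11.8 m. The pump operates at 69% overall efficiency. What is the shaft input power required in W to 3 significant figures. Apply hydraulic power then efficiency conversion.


Approach: apply hydraulic power then efficiency conversion, P = rho*g*Q*H; P_in = P/eta.
Step 1 — hydraulic power (P = rho*g*Q*H):
  P = 1000 * 9.81 * 0.0481 * 11.8 = 5568.0 W
Step 2 — input power: P_in = P/eta = 5568.0 / 0.69 = 8070 W
Therefore the shaft input power required = 8070 W.


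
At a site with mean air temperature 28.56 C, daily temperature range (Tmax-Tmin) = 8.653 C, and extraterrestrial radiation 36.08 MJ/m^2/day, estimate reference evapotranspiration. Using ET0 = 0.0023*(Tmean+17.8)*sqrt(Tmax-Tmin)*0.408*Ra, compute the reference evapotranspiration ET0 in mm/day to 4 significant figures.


ET0 = 0.0023*(28.56+17.8)*sqrt(8.653)*0.408*36.08 = 4.617 mm/day
Therefore the reference evapotranspiration ET0 = 4.617 mm/day.


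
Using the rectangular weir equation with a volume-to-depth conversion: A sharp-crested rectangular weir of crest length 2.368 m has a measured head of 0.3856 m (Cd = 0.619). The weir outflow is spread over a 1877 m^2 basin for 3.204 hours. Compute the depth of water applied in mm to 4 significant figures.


Approach: apply the rectangular weir equation with a volume-to-depth conversion, Q = (2/3)*Cd*L*sqrt(2g)*H^1.5; d = Q*t/A * 1000.
Step 1 — weir discharge:
  Q = (2/3)*0.619*2.368*sqrt(2*9.81)*0.3856^1.5 = 1.03642 m^3/s
Step 2 — volume: V = 1.03642 * 3.204*3600 = 11954.5 m^3
Step 3 — depth: d = V/A * 1000 = 11954.5/1877 * 1000 = 6369 mm
Therefore the depth of water applied = 6369 mm.


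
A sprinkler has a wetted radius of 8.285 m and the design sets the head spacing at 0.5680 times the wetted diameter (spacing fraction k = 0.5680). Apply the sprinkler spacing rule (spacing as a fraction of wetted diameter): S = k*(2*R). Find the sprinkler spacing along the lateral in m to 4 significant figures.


S = 0.5680 * (2 * 8.285) = 9.412 m
Therefore the sprinkler spacing along the lateral = 9.412 m.


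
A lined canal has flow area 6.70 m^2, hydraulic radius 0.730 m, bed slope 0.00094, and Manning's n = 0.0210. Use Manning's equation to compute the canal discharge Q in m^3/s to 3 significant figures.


Approach: apply Manning's equation, Q = (1/n)*A*R^(2/3)*S^(1/2).
Q = (1/0.0210) * 6.70 * 0.730^(2/3) * 0.00094^(1/2) = 7.93 m^3/s
Therefore the canal discharge Q = 7.93 m^3/s.


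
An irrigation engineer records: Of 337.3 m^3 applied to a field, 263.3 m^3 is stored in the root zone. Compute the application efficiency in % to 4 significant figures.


Approach: apply the application efficiency ratio, Ea = (stored/applied)*100.
Ea = (263.3/337.3)*100 = 78.06 %
Therefore the application efficiency = 78.06 %.


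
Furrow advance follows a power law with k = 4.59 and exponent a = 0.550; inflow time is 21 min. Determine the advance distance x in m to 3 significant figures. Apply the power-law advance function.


Approach: apply the power-law advance function, x = k*t^a.
x = 4.59 * 21^0.550 = 24.5 m
Therefore the advance distance x = 24.5 m.


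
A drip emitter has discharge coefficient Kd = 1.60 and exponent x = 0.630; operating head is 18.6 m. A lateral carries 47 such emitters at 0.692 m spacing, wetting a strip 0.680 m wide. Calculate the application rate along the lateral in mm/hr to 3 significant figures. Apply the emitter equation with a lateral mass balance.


Approach: apply the emitter equation with a lateral mass balance, q = Kd*h^x; Q = n*q; rate = Q/(n*spacing*width).
Step 1 — single emitter flow (q = Kd*h^x):
  q = 1.60 * 18.6^0.630 = 10.091 L/hr
Step 2 — total lateral flow: Q = 47 * 10.091 = 474.25 L/hr
Step 3 — wetted area: A = 47 * 0.692 * 0.680 = 22.116 m^2
Step 4 — application rate: Q/A = 474.25/22.116 = 21.4 mm/hr
Therefore the application rate along the lateral = 21.4 mm/hr.


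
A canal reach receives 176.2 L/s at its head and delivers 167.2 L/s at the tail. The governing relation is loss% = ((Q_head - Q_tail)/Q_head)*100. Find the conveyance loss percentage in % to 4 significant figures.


loss = ((176.2 - 167.2)/176.2)*100 = 5.108 %
Therefore the conveyance loss percentage = 5.108 %.


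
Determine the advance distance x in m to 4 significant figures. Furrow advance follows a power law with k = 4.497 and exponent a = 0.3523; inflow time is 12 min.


Approach: apply the power-law advance function, x = k*t^a.
x = 4.497 * 12^0.3523 = 10.79 m
Therefore the advance distance x = 10.79 m.


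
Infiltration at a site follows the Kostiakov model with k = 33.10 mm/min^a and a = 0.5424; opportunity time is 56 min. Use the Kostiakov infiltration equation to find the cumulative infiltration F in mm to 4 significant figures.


Approach: apply the Kostiakov infiltration equation, F = k*t^a.
F = 33.10 * 56^0.5424 = 293.8 mm
Therefore the cumulative infiltration F = 293.8 mm.


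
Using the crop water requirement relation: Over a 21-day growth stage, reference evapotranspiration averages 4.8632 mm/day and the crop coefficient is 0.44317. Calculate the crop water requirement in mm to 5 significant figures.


Approach: apply the crop water requirement relation, CWR = ET0 * Kc * days.
CWR = 4.8632 * 0.44317 * 21 = 45.260 mm
Therefore the crop water requirement = 45.260 mm.


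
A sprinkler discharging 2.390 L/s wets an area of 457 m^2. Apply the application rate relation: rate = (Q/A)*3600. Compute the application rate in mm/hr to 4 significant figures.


rate = (2.390 / 457) * 3600 = 18.83 mm/hr
Therefore the application rate = 18.83 mm/hr.


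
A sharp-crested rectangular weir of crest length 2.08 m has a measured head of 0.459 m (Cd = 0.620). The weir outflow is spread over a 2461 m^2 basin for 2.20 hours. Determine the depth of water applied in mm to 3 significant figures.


Approach: apply the rectangular weir equation with a volume-to-depth conversion, Q = (2/3)*Cd*L*sqrt(2g)*H^1.5; d = Q*t/A * 1000.
Step 1 — weir discharge:
  Q = (2/3)*0.620*2.08*sqrt(2*9.81)*0.459^1.5 = 1.1842 m^3/s
Step 2 — volume: V = 1.1842 * 2.20*3600 = 9379.0 m^3
Step 3 — depth: d = V/A * 1000 = 9379.0/2461 * 1000 = 3810 mm
Therefore the depth of water applied = 3810 mm.


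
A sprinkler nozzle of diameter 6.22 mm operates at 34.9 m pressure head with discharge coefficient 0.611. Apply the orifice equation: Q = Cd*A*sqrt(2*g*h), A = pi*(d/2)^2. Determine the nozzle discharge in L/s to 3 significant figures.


A = pi*(6.22e-3/2)^2 = 3.0386e-05 m^2
Q = 0.611 * 3.0386e-05 * sqrt(2*9.81*34.9) * 1000 = 0.486 L/s
Therefore the nozzle discharge = 0.486 L/s.


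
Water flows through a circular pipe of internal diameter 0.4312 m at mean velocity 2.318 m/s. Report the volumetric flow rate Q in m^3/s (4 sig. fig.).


Approach: apply the continuity equation for pipe flow, Q = A * v with A = pi*(D/2)^2.
A = pi*(0.4312/2)^2 = 0.146032 m^2
Q = 0.146032 * 2.318 = 0.3385 m^3/s
Therefore the volumetric flow rate Q = 0.3385 m^3/s.


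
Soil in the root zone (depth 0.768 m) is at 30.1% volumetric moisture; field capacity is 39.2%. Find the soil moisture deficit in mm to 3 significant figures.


Approach: apply the soil moisture deficit relation, SMD = (FC - theta)/100 * depth * 1000.
SMD = (39.2 - 30.1)/100 * 0.768 * 1000 = 69.9 mm
Therefore the soil moisture deficit = 69.9 mm.


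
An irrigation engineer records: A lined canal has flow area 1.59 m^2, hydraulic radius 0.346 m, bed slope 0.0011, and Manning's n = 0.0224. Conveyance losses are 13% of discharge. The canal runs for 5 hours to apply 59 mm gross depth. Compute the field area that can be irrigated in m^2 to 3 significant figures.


Approach: apply Manning's equation with a conveyance and depth budget, Q = (1/n)*A*R^(2/3)*S^(1/2); Q_field = Q*(1-loss); Area = Q_field*t/(d/1000).
Step 1 — canal discharge (Manning's equation):
  Q = (1/0.0224) * 1.59 * 0.346^(2/3) * 0.0011^(1/2) = 1.1603 m^3/s
Step 2 — delivered flow: Q_field = 1.1603*(1 - 13/100) = 1.0094 m^3/s
Step 3 — volume delivered: V = 1.0094 * 5*3600 = 18170 m^3
Step 4 — area served: A = V / (depth/1000) = 18170 / 0.059 = 308000 m^2
Therefore the field area that can be irrigated = 308000 m^2.


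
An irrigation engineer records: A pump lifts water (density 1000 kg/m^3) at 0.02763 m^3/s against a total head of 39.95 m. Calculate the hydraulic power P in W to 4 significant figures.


Approach: apply the hydraulic power relation, P = rho*g*Q*H.
P = 1000 * 9.81 * 0.02763 * 39.95 = 10830 W
Therefore the hydraulic power P = 10830 W.


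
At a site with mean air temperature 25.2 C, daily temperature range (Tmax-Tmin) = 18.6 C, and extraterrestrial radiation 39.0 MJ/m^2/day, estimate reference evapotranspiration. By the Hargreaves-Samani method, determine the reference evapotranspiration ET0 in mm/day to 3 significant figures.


Approach: apply the Hargreaves-Samani method, ET0 = 0.0023*(Tmean+17.8)*sqrt(Tmax-Tmin)*0.408*Ra.
ET0 = 0.0023*(25.2+17.8)*sqrt(18.6)*0.408*39.0 = 6.79 mm/day
Therefore the reference evapotranspiration ET0 = 6.79 mm/day.


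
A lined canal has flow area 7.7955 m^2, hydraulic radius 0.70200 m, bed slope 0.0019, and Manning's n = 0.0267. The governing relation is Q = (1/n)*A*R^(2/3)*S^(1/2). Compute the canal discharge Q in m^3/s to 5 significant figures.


Q = (1/0.0267) * 7.7955 * 0.70200^(2/3) * 0.0019^(1/2) = 10.052 m^3/s
Therefore the canal discharge Q = 10.052 m^3/s.


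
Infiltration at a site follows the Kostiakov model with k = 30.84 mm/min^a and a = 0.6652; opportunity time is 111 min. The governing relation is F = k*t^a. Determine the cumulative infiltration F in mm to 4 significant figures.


F = 30.84 * 111^0.6652 = 707.4 mm
Therefore the cumulative infiltration F = 707.4 mm.


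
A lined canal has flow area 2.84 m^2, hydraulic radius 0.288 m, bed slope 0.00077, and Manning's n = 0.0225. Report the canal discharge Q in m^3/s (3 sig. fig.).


Approach: apply Manning's equation, Q = (1/n)*A*R^(2/3)*S^(1/2).
Q = (1/0.0225) * 2.84 * 0.288^(2/3) * 0.00077^(1/2) = 1.53 m^3/s
Therefore the canal discharge Q = 1.53 m^3/s.


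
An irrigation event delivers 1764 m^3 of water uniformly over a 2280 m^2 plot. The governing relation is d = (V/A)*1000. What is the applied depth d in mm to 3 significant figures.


d = (1764 / 2280) * 1000 = 774 mm
Therefore the applied depth d = 774 mm.


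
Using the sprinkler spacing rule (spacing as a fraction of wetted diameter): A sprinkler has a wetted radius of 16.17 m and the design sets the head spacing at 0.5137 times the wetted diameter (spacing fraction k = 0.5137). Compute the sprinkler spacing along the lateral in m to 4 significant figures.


Approach: apply the sprinkler spacing rule (spacing as a fraction of wetted diameter), S = k*(2*R).
S = 0.5137 * (2 * 16.17) = 16.61 m
Therefore the sprinkler spacing along the lateral = 16.61 m.


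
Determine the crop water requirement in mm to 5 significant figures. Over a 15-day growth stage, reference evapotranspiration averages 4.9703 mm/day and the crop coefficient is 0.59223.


Approach: apply the crop water requirement relation, CWR = ET0 * Kc * days.
CWR = 4.9703 * 0.59223 * 15 = 44.153 mm
Therefore the crop water requirement = 44.153 mm.


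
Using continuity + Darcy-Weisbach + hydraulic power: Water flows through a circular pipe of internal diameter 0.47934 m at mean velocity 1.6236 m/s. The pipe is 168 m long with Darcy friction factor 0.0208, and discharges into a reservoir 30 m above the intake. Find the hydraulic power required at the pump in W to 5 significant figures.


Approach: apply continuity + Darcy-Weisbach + hydraulic power, Q = A*v; hf = f*(L/D)*(v^2/(2g)); H = static + hf; P = rho*g*Q*H.
Step 1 — flow rate (continuity, Q = A*v):
  A = pi*(0.47934/2)^2 = 0.1804585 m^2
  Q = 0.1804585 * 1.6236 = 0.2929923 m^3/s
Step 2 — friction head loss (Darcy-Weisbach):
  hf = 0.0208 * (168/0.47934) * (1.6236^2 / (2*9.81))
  hf = 0.9794630 m
Step 3 — total head: H = 30 + 0.9794630 = 30.97946 m
Step 4 — hydraulic power (P = rho*g*Q*H):
  P = 1000 * 9.81 * 0.2929923 * 30.97946 = 89043 W
Therefore the hydraulic power required at the pump = 89043 W.


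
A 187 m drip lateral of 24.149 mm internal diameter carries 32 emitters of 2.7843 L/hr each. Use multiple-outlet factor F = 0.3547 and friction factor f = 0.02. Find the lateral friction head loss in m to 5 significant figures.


Approach: apply Darcy-Weisbach with the multiple-outlet F-factor, Q = n*q/(3600*1000) m^3/s; v = Q/A; hf = F*f*(L/D)*(v^2/(2g)).
Q = 32*2.7843/(3600*1000) = 2.474933e-05 m^3/s
A = pi*(24.149e-3/2)^2 = 4.580239e-04 m^2, so v = Q/A = 0.05403502 m/s
hf = 0.3547*0.02*(187/0.024149)*(0.05403502^2/(2*9.81)) = 0.0081750 m
Therefore the lateral friction head loss = 0.0081750 m.


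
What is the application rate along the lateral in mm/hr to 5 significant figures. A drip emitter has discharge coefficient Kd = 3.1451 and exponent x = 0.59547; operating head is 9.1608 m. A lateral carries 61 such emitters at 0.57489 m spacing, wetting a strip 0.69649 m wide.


Approach: apply the emitter equation with a lateral mass balance, q = Kd*h^x; Q = n*q; rate = Q/(n*spacing*width).
Step 1 — single emitter flow (q = Kd*h^x):
  q = 3.1451 * 9.1608^0.59547 = 11.76080 L/hr
Step 2 — total lateral flow: Q = 61 * 11.76080 = 717.4089 L/hr
Step 3 — wetted area: A = 61 * 0.57489 * 0.69649 = 24.42471 m^2
Step 4 — application rate: Q/A = 717.4089/24.42471 = 29.372 mm/hr
Therefore the application rate along the lateral = 29.372 mm/hr.


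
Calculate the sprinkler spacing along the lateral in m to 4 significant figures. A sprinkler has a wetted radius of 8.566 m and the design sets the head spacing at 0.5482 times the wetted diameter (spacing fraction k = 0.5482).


Approach: apply the sprinkler spacing rule (spacing as a fraction of wetted diameter), S = k*(2*R).
S = 0.5482 * (2 * 8.566) = 9.392 m
Therefore the sprinkler spacing along the lateral = 9.392 m.


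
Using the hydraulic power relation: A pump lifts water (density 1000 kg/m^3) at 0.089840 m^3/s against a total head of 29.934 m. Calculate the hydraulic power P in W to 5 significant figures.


Approach: apply the hydraulic power relation, P = rho*g*Q*H.
P = 1000 * 9.81 * 0.089840 * 29.934 = 26382 W
Therefore the hydraulic power P = 26382 W.


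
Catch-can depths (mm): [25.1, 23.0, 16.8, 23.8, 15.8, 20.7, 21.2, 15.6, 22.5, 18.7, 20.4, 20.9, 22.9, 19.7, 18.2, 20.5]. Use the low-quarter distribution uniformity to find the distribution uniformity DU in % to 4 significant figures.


Approach: apply the low-quarter distribution uniformity, DU = (mean of lowest quarter of readings / overall mean)*100.
sorted lowest 4 of 16: [15.6, 15.8, 16.8, 18.2] -> mean = 16.6000 mm
overall mean = 20.3625 mm
DU = (16.6000/20.3625)*100 = 81.52 %
Therefore the distribution uniformity DU = 81.52 %.


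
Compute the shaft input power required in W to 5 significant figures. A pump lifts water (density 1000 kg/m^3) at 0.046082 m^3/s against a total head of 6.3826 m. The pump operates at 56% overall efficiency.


Approach: apply hydraulic power then efficiency conversion, P = rho*g*Q*H; P_in = P/eta.
Step 1 — hydraulic power (P = rho*g*Q*H):
  P = 1000 * 9.81 * 0.046082 * 6.3826 = 2885.346 W
Step 2 — input power: P_in = P/eta = 2885.346 / 0.56 = 5152.4 W
Therefore the shaft input power required = 5152.4 W.


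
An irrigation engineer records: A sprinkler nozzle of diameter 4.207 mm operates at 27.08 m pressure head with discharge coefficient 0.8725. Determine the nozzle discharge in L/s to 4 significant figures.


Approach: apply the orifice equation, Q = Cd*A*sqrt(2*g*h), A = pi*(d/2)^2.
A = pi*(4.207e-3/2)^2 = 1.39006e-05 m^2
Q = 0.8725 * 1.39006e-05 * sqrt(2*9.81*27.08) * 1000 = 0.2796 L/s
Therefore the nozzle discharge = 0.2796 L/s.


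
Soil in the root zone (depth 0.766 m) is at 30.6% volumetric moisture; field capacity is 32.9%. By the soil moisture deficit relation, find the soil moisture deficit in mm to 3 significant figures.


Approach: apply the soil moisture deficit relation, SMD = (FC - theta)/100 * depth * 1000.
SMD = (32.9 - 30.6)/100 * 0.766 * 1000 = 17.6 mm
Therefore the soil moisture deficit = 17.6 mm.


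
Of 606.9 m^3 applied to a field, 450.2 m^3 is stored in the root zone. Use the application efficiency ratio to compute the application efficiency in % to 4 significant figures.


Approach: apply the application efficiency ratio, Ea = (stored/applied)*100.
Ea = (450.2/606.9)*100 = 74.18 %
Therefore the application efficiency = 74.18 %.


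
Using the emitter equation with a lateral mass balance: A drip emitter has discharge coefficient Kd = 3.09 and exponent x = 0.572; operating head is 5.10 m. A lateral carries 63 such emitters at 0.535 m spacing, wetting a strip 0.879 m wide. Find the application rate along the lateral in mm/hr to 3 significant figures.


Approach: apply the emitter equation with a lateral mass balance, q = Kd*h^x; Q = n*q; rate = Q/(n*spacing*width).
Step 1 — single emitter flow (q = Kd*h^x):
  q = 3.09 * 5.10^0.572 = 7.8467 L/hr
Step 2 — total lateral flow: Q = 63 * 7.8467 = 494.34 L/hr
Step 3 — wetted area: A = 63 * 0.535 * 0.879 = 29.627 m^2
Step 4 — application rate: Q/A = 494.34/29.627 = 16.7 mm/hr
Therefore the application rate along the lateral = 16.7 mm/hr.


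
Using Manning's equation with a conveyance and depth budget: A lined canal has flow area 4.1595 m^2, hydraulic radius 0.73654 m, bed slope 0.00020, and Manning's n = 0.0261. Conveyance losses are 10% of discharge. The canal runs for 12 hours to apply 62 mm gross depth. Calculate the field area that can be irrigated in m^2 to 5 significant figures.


Approach: apply Manning's equation with a conveyance and depth budget, Q = (1/n)*A*R^(2/3)*S^(1/2); Q_field = Q*(1-loss); Area = Q_field*t/(d/1000).
Step 1 — canal discharge (Manning's equation):
  Q = (1/0.0261) * 4.1595 * 0.73654^(2/3) * 0.00020^(1/2) = 1.838145 m^3/s
Step 2 — delivered flow: Q_field = 1.838145*(1 - 10/100) = 1.654331 m^3/s
Step 3 — volume delivered: V = 1.654331 * 12*3600 = 71467.09 m^3
Step 4 — area served: A = V / (depth/1000) = 71467.09 / 0.062 = 1152700 m^2
Therefore the field area that can be irrigated = 1152700 m^2.


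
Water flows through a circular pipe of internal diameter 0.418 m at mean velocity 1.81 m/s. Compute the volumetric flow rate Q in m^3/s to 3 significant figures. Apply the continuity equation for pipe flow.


Approach: apply the continuity equation for pipe flow, Q = A * v with A = pi*(D/2)^2.
A = pi*(0.418/2)^2 = 0.13723 m^2
Q = 0.13723 * 1.81 = 0.248 m^3/s
Therefore the volumetric flow rate Q = 0.248 m^3/s.


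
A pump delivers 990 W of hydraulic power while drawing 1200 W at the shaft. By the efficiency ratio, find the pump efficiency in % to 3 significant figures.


Approach: apply the efficiency ratio, eta = (P_out/P_in)*100.
eta = (990 / 1200) * 100 = 82.5 %
Therefore the pump efficiency = 82.5 %.


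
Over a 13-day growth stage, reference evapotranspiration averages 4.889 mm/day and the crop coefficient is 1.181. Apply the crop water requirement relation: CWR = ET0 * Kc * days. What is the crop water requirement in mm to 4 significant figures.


CWR = 4.889 * 1.181 * 13 = 75.06 mm
Therefore the crop water requirement = 75.06 mm.


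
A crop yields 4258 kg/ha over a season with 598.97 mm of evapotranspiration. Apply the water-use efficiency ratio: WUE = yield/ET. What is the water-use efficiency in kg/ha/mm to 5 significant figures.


WUE = 4258 / 598.97 = 7.1089 kg/ha/mm
Therefore the water-use efficiency = 7.1089 kg/ha/mm.


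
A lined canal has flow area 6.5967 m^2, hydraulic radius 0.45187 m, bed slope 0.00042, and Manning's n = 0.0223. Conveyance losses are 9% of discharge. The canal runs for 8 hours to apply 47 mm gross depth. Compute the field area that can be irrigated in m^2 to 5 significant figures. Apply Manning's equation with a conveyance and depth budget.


Approach: apply Manning's equation with a conveyance and depth budget, Q = (1/n)*A*R^(2/3)*S^(1/2); Q_field = Q*(1-loss); Area = Q_field*t/(d/1000).
Step 1 — canal discharge (Manning's equation):
  Q = (1/0.0223) * 6.5967 * 0.45187^(2/3) * 0.00042^(1/2) = 3.569896 m^3/s
Step 2 — delivered flow: Q_field = 3.569896*(1 - 9/100) = 3.248605 m^3/s
Step 3 — volume delivered: V = 3.248605 * 8*3600 = 93559.83 m^3
Step 4 — area served: A = V / (depth/1000) = 93559.83 / 0.047 = 1990600 m^2
Therefore the field area that can be irrigated = 1990600 m^2.


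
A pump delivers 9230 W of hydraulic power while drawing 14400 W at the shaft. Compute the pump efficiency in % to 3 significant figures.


Approach: apply the efficiency ratio, eta = (P_out/P_in)*100.
eta = (9230 / 14400) * 100 = 64.1 %
Therefore the pump efficiency = 64.1 %.


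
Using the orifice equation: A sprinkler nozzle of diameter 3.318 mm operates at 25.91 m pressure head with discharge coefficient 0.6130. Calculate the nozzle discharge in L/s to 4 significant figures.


Approach: apply the orifice equation, Q = Cd*A*sqrt(2*g*h), A = pi*(d/2)^2.
A = pi*(3.318e-3/2)^2 = 8.64655e-06 m^2
Q = 0.6130 * 8.64655e-06 * sqrt(2*9.81*25.91) * 1000 = 0.1195 L/s
Therefore the nozzle discharge = 0.1195 L/s.


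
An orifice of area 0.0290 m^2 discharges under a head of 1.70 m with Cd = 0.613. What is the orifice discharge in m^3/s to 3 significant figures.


Approach: apply the orifice equation, Q = Cd*A*sqrt(2*g*h).
Q = 0.613 * 0.0290 * sqrt(2*9.81*1.70) = 0.103 m^3/s
Therefore the orifice discharge = 0.103 m^3/s.


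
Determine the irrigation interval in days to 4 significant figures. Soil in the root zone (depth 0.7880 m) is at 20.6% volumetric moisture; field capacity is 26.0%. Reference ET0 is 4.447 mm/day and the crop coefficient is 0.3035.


Approach: apply soil-water budget scheduling, SMD = (FC-theta)/100*depth*1000; ETc = ET0*Kc; interval = SMD/ETc.
Step 1 — soil moisture deficit:
  SMD = (26.0 - 20.6)/100 * 0.7880 * 1000 = 42.5520 mm
Step 2 — daily crop ET (ETc = ET0*Kc):
  ETc = 4.447 * 0.3035 = 1.34966 mm/day
Step 3 — irrigation interval (SMD/ETc):
  interval = 42.5520 / 1.34966 = 31.53 days
Therefore the irrigation interval = 31.53 days.


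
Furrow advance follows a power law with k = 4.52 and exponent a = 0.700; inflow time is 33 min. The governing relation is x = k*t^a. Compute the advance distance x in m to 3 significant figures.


x = 4.52 * 33^0.700 = 52.3 m
Therefore the advance distance x = 52.3 m.


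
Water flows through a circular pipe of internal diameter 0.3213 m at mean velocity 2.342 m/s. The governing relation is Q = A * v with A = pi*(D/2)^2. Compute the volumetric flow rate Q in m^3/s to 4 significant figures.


A = pi*(0.3213/2)^2 = 0.0810796 m^2
Q = 0.0810796 * 2.342 = 0.1899 m^3/s
Therefore the volumetric flow rate Q = 0.1899 m^3/s.


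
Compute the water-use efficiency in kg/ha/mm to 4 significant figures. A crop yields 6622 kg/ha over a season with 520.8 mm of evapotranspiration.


Approach: apply the water-use efficiency ratio, WUE = yield/ET.
WUE = 6622 / 520.8 = 12.72 kg/ha/mm
Therefore the water-use efficiency = 12.72 kg/ha/mm.


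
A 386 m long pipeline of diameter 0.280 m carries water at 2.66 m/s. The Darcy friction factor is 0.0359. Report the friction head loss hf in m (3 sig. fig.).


Approach: apply the Darcy-Weisbach equation, hf = f*(L/D)*(v^2/(2g)).
hf = 0.0359 * (386/0.280) * (2.66^2 / (2*9.81))
hf = 17.8 m
Therefore the friction head loss hf = 17.8 m.


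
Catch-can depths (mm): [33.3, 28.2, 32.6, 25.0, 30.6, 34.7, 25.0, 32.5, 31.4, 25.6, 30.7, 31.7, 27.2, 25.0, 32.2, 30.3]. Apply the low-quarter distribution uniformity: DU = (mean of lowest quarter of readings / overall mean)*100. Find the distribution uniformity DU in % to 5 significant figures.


sorted lowest 4 of 16: [25.0, 25.0, 25.0, 25.6] -> mean = 25.15000 mm
overall mean = 29.75000 mm
DU = (25.15000/29.75000)*100 = 84.538 %
Therefore the distribution uniformity DU = 84.538 %.


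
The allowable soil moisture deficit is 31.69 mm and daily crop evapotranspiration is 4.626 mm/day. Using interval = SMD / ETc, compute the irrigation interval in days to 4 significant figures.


interval = 31.69 / 4.626 = 6.850 days
Therefore the irrigation interval = 6.850 days.


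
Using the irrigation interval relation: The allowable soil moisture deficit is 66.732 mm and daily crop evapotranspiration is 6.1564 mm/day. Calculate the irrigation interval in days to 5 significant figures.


Approach: apply the irrigation interval relation, interval = SMD / ETc.
interval = 66.732 / 6.1564 = 10.839 days
Therefore the irrigation interval = 10.839 days.


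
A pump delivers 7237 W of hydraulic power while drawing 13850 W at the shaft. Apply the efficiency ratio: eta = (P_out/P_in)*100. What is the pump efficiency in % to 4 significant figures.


eta = (7237 / 13850) * 100 = 52.25 %
Therefore the pump efficiency = 52.25 %.


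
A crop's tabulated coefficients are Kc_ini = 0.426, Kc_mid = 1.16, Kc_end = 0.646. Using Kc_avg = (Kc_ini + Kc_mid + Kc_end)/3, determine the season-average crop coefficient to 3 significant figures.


Kc_avg = (0.426 + 1.16 + 0.646)/3 = 0.744
Therefore the season-average crop coefficient = 0.744.


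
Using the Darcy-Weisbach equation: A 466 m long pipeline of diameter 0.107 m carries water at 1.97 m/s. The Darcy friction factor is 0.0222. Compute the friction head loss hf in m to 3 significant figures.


Approach: apply the Darcy-Weisbach equation, hf = f*(L/D)*(v^2/(2g)).
hf = 0.0222 * (466/0.107) * (1.97^2 / (2*9.81))
hf = 19.1 m
Therefore the friction head loss hf = 19.1 m.


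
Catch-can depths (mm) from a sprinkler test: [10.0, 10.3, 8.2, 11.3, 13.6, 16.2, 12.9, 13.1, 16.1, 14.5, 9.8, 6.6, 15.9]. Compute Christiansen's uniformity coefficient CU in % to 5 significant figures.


Approach: apply Christiansen's uniformity coefficient, CU = (1 - mean_abs_deviation/mean)*100.
mean = 12.19231 mm
mean |d_i - mean| = 2.608284 mm
CU = (1 - 2.608284/12.19231)*100 = 78.607 %
Therefore Christiansen's uniformity coefficient CU = 78.607 %.


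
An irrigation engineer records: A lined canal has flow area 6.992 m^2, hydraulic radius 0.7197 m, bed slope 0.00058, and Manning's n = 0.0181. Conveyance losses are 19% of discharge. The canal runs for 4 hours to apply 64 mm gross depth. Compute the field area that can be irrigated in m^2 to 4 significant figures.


Approach: apply Manning's equation with a conveyance and depth budget, Q = (1/n)*A*R^(2/3)*S^(1/2); Q_field = Q*(1-loss); Area = Q_field*t/(d/1000).
Step 1 — canal discharge (Manning's equation):
  Q = (1/0.0181) * 6.992 * 0.7197^(2/3) * 0.00058^(1/2) = 7.47144 m^3/s
Step 2 — delivered flow: Q_field = 7.47144*(1 - 19/100) = 6.05187 m^3/s
Step 3 — volume delivered: V = 6.05187 * 4*3600 = 87146.9 m^3
Step 4 — area served: A = V / (depth/1000) = 87146.9 / 0.064 = 1362000 m^2
Therefore the field area that can be irrigated = 1362000 m^2.


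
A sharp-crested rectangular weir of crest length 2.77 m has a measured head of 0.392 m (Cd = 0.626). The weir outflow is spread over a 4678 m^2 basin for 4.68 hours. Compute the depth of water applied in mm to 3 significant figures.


Approach: apply the rectangular weir equation with a volume-to-depth conversion, Q = (2/3)*Cd*L*sqrt(2g)*H^1.5; d = Q*t/A * 1000.
Step 1 — weir discharge:
  Q = (2/3)*0.626*2.77*sqrt(2*9.81)*0.392^1.5 = 1.2567 m^3/s
Step 2 — volume: V = 1.2567 * 4.68*3600 = 21173 m^3
Step 3 — depth: d = V/A * 1000 = 21173/4678 * 1000 = 4530 mm
Therefore the depth of water applied = 4530 mm.


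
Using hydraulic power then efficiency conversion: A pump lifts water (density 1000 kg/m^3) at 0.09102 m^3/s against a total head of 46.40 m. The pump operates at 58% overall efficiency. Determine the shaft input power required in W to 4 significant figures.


Approach: apply hydraulic power then efficiency conversion, P = rho*g*Q*H; P_in = P/eta.
Step 1 — hydraulic power (P = rho*g*Q*H):
  P = 1000 * 9.81 * 0.09102 * 46.40 = 41430.8 W
Step 2 — input power: P_in = P/eta = 41430.8 / 0.58 = 71430 W
Therefore the shaft input power required = 71430 W.


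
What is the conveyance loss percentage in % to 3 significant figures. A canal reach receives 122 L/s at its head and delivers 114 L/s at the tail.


Approach: apply the conveyance loss ratio, loss% = ((Q_head - Q_tail)/Q_head)*100.
loss = ((122 - 114)/122)*100 = 6.56 %
Therefore the conveyance loss percentage = 6.56 %.


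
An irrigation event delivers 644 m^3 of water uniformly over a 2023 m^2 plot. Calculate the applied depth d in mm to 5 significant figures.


Approach: apply depth from volume over area, d = (V/A)*1000.
d = (644 / 2023) * 1000 = 318.34 mm
Therefore the applied depth d = 318.34 mm.


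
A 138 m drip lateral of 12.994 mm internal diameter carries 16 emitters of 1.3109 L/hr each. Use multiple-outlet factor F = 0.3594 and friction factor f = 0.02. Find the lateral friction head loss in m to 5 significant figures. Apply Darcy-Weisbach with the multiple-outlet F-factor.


Approach: apply Darcy-Weisbach with the multiple-outlet F-factor, Q = n*q/(3600*1000) m^3/s; v = Q/A; hf = F*f*(L/D)*(v^2/(2g)).
Q = 16*1.3109/(3600*1000) = 5.826222e-06 m^3/s
A = pi*(12.994e-3/2)^2 = 1.326098e-04 m^2, so v = Q/A = 0.04393508 m/s
hf = 0.3594*0.02*(138/0.012994)*(0.04393508^2/(2*9.81)) = 0.0075105 m
Therefore the lateral friction head loss = 0.0075105 m.


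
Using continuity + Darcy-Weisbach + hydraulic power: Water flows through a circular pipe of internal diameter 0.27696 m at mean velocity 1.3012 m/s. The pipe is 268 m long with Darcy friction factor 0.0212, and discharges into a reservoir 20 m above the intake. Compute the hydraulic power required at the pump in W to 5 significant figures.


Approach: apply continuity + Darcy-Weisbach + hydraulic power, Q = A*v; hf = f*(L/D)*(v^2/(2g)); H = static + hf; P = rho*g*Q*H.
Step 1 — flow rate (continuity, Q = A*v):
  A = pi*(0.27696/2)^2 = 0.06024541 m^2
  Q = 0.06024541 * 1.3012 = 0.07839133 m^3/s
Step 2 — friction head loss (Darcy-Weisbach):
  hf = 0.0212 * (268/0.27696) * (1.3012^2 / (2*9.81))
  hf = 1.770283 m
Step 3 — total head: H = 20 + 1.770283 = 21.77028 m
Step 4 — hydraulic power (P = rho*g*Q*H):
  P = 1000 * 9.81 * 0.07839133 * 21.77028 = 16742 W
Therefore the hydraulic power required at the pump = 16742 W.


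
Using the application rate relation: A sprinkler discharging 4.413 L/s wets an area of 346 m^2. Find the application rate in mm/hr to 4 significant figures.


Approach: apply the application rate relation, rate = (Q/A)*3600.
rate = (4.413 / 346) * 3600 = 45.92 mm/hr
Therefore the application rate = 45.92 mm/hr.


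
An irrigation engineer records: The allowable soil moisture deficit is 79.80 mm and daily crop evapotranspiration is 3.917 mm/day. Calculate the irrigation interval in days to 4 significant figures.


Approach: apply the irrigation interval relation, interval = SMD / ETc.
interval = 79.80 / 3.917 = 20.37 days
Therefore the irrigation interval = 20.37 days.


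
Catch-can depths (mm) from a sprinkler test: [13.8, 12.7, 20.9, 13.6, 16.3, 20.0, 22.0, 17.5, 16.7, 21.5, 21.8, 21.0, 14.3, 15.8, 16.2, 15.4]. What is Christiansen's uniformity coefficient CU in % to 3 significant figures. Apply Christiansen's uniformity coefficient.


Approach: apply Christiansen's uniformity coefficient, CU = (1 - mean_abs_deviation/mean)*100.
mean = 17.469 mm
mean |d_i - mean| = 2.8023 mm
CU = (1 - 2.8023/17.469)*100 = 84.0 %
Therefore Christiansen's uniformity coefficient CU = 84.0 %.


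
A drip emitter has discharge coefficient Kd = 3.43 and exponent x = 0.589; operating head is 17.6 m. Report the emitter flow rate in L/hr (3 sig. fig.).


Approach: apply the emitter characteristic equation, q = Kd * h^x.
q = 3.43 * 17.6^0.589 = 18.6 L/hr
Therefore the emitter flow rate = 18.6 L/hr.


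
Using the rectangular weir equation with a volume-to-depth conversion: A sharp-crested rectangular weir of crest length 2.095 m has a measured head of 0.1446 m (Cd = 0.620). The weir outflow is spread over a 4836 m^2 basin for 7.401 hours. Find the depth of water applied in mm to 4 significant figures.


Approach: apply the rectangular weir equation with a volume-to-depth conversion, Q = (2/3)*Cd*L*sqrt(2g)*H^1.5; d = Q*t/A * 1000.
Step 1 — weir discharge:
  Q = (2/3)*0.620*2.095*sqrt(2*9.81)*0.1446^1.5 = 0.210905 m^3/s
Step 2 — volume: V = 0.210905 * 7.401*3600 = 5619.26 m^3
Step 3 — depth: d = V/A * 1000 = 5619.26/4836 * 1000 = 1162 mm
Therefore the depth of water applied = 1162 mm.


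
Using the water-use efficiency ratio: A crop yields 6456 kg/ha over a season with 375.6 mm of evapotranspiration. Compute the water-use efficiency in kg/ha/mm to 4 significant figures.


Approach: apply the water-use efficiency ratio, WUE = yield/ET.
WUE = 6456 / 375.6 = 17.19 kg/ha/mm
Therefore the water-use efficiency = 17.19 kg/ha/mm.


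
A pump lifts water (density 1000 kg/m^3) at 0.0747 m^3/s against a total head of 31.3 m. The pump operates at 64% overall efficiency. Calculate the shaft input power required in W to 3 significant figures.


Approach: apply hydraulic power then efficiency conversion, P = rho*g*Q*H; P_in = P/eta.
Step 1 — hydraulic power (P = rho*g*Q*H):
  P = 1000 * 9.81 * 0.0747 * 31.3 = 22937 W
Step 2 — input power: P_in = P/eta = 22937 / 0.64 = 35800 W
Therefore the shaft input power required = 35800 W.


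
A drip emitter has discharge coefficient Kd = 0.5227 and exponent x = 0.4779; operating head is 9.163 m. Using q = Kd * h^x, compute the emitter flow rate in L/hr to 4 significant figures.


q = 0.5227 * 9.163^0.4779 = 1.507 L/hr
Therefore the emitter flow rate = 1.507 L/hr.


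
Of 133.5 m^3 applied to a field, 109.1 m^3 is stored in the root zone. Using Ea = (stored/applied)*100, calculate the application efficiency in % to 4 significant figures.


Ea = (109.1/133.5)*100 = 81.72 %
Therefore the application efficiency = 81.72 %.


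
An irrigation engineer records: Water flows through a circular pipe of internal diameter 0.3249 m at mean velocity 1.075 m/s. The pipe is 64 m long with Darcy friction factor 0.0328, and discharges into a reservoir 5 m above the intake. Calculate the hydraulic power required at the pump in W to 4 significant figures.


Approach: apply continuity + Darcy-Weisbach + hydraulic power, Q = A*v; hf = f*(L/D)*(v^2/(2g)); H = static + hf; P = rho*g*Q*H.
Step 1 — flow rate (continuity, Q = A*v):
  A = pi*(0.3249/2)^2 = 0.0829066 m^2
  Q = 0.0829066 * 1.075 = 0.0891246 m^3/s
Step 2 — friction head loss (Darcy-Weisbach):
  hf = 0.0328 * (64/0.3249) * (1.075^2 / (2*9.81))
  hf = 0.380559 m
Step 3 — total head: H = 5 + 0.380559 = 5.38056 m
Step 4 — hydraulic power (P = rho*g*Q*H):
  P = 1000 * 9.81 * 0.0891246 * 5.38056 = 4704 W
Therefore the hydraulic power required at the pump = 4704 W.


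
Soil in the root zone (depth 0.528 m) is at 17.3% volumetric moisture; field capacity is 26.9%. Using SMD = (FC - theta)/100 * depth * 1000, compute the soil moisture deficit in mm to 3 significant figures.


SMD = (26.9 - 17.3)/100 * 0.528 * 1000 = 50.7 mm
Therefore the soil moisture deficit = 50.7 mm.


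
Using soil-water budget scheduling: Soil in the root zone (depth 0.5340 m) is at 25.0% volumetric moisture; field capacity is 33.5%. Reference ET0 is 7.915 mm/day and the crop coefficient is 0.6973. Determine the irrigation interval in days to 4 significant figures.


Approach: apply soil-water budget scheduling, SMD = (FC-theta)/100*depth*1000; ETc = ET0*Kc; interval = SMD/ETc.
Step 1 — soil moisture deficit:
  SMD = (33.5 - 25.0)/100 * 0.5340 * 1000 = 45.3900 mm
Step 2 — daily crop ET (ETc = ET0*Kc):
  ETc = 7.915 * 0.6973 = 5.51913 mm/day
Step 3 — irrigation interval (SMD/ETc):
  interval = 45.3900 / 5.51913 = 8.224 days
Therefore the irrigation interval = 8.224 days.


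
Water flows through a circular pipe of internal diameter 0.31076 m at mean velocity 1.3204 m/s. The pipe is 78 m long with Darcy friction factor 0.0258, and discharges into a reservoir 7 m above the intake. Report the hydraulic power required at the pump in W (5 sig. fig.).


Approach: apply continuity + Darcy-Weisbach + hydraulic power, Q = A*v; hf = f*(L/D)*(v^2/(2g)); H = static + hf; P = rho*g*Q*H.
Step 1 — flow rate (continuity, Q = A*v):
  A = pi*(0.31076/2)^2 = 0.07584730 m^2
  Q = 0.07584730 * 1.3204 = 0.1001488 m^3/s
Step 2 — friction head loss (Darcy-Weisbach):
  hf = 0.0258 * (78/0.31076) * (1.3204^2 / (2*9.81))
  hf = 0.5754416 m
Step 3 — total head: H = 7 + 0.5754416 = 7.575442 m
Step 4 — hydraulic power (P = rho*g*Q*H):
  P = 1000 * 9.81 * 0.1001488 * 7.575442 = 7442.6 W
Therefore the hydraulic power required at the pump = 7442.6 W.
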